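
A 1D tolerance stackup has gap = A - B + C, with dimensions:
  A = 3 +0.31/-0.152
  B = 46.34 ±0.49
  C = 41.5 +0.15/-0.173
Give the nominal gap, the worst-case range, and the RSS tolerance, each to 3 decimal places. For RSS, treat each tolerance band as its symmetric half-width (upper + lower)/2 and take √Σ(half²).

nominal=-1.840 wc=[-2.655,-0.890] rss=0.565

Stack each dimension's contribution:
  +A: nom +3.000 → Σnom=3.000; wc +0.310/-0.152 → slack +0.310/-0.152; half-tol=0.231, Σhalf²=0.053361
  -B: nom -46.340 → Σnom=-43.340; wc +0.490/-0.490 → slack +0.800/-0.642; half-tol=0.490, Σhalf²=0.293461
  +C: nom +41.500 → Σnom=-1.840; wc +0.150/-0.173 → slack +0.950/-0.815; half-tol=0.161, Σhalf²=0.319543
Nominal = -1.840. Worst-case = [-1.840 - 0.815, -1.840 + 0.950] = [-2.655, -0.890]. RSS = √0.319543 = 0.565.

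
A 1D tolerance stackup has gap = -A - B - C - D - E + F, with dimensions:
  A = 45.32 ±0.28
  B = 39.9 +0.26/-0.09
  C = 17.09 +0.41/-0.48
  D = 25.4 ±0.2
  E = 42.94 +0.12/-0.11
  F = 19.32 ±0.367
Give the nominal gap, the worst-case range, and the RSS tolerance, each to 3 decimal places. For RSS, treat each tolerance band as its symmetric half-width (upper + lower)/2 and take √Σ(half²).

nominal=-151.330 wc=[-152.967,-149.803] rss=0.704

Stack each dimension's contribution:
  -A: nom -45.320 → Σnom=-45.320; wc +0.280/-0.280 → slack +0.280/-0.280; half-tol=0.280, Σhalf²=0.078400
  -B: nom -39.900 → Σnom=-85.220; wc +0.090/-0.260 → slack +0.370/-0.540; half-tol=0.175, Σhalf²=0.109025
  -C: nom -17.090 → Σnom=-102.310; wc +0.480/-0.410 → slack +0.850/-0.950; half-tol=0.445, Σhalf²=0.307050
  -D: nom -25.400 → Σnom=-127.710; wc +0.200/-0.200 → slack +1.050/-1.150; half-tol=0.200, Σhalf²=0.347050
  -E: nom -42.940 → Σnom=-170.650; wc +0.110/-0.120 → slack +1.160/-1.270; half-tol=0.115, Σhalf²=0.360275
  +F: nom +19.320 → Σnom=-151.330; wc +0.367/-0.367 → slack +1.527/-1.637; half-tol=0.367, Σhalf²=0.494964
Nominal = -151.330. Worst-case = [-151.330 - 1.637, -151.330 + 1.527] = [-152.967, -149.803]. RSS = √0.494964 = 0.704.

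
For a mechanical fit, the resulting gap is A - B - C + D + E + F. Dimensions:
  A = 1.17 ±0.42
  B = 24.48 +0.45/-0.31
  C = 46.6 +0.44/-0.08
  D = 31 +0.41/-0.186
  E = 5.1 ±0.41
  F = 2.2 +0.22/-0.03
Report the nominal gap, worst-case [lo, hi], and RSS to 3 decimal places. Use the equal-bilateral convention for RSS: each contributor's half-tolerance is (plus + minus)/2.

Stack each dimension's contribution:
  +A: nom +1.170 → Σnom=1.170; wc +0.420/-0.420 → slack +0.420/-0.420; half-tol=0.420, Σhalf²=0.176400
  -B: nom -24.480 → Σnom=-23.310; wc +0.310/-0.450 → slack +0.730/-0.870; half-tol=0.380, Σhalf²=0.320800
  -C: nom -46.600 → Σnom=-69.910; wc +0.080/-0.440 → slack +0.810/-1.310; half-tol=0.260, Σhalf²=0.388400
  +D: nom +31.000 → Σnom=-38.910; wc +0.410/-0.186 → slack +1.220/-1.496; half-tol=0.298, Σhalf²=0.477204
  +E: nom +5.100 → Σnom=-33.810; wc +0.410/-0.410 → slack +1.630/-1.906; half-tol=0.410, Σhalf²=0.645304
  +F: nom +2.200 → Σnom=-31.610; wc +0.220/-0.030 → slack +1.850/-1.936; half-tol=0.125, Σhalf²=0.660929
Nominal = -31.610. Worst-case = [-31.610 - 1.936, -31.610 + 1.850] = [-33.546, -29.760]. RSS = √0.660929 = 0.813.

nominal=-31.610 wc=[-33.546,-29.760] rss=0.813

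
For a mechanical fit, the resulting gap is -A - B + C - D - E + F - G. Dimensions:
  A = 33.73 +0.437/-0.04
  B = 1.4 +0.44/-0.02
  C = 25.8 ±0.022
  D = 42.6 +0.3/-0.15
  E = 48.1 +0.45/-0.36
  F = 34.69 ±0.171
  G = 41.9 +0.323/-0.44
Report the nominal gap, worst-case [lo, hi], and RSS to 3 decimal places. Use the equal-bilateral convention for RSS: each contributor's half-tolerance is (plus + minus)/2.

nominal=-107.240 wc=[-109.383,-106.037] rss=0.707

Stack each dimension's contribution:
  -A: nom -33.730 → Σnom=-33.730; wc +0.040/-0.437 → slack +0.040/-0.437; half-tol=0.238, Σhalf²=0.056882
  -B: nom -1.400 → Σnom=-35.130; wc +0.020/-0.440 → slack +0.060/-0.877; half-tol=0.230, Σhalf²=0.109782
  +C: nom +25.800 → Σnom=-9.330; wc +0.022/-0.022 → slack +0.082/-0.899; half-tol=0.022, Σhalf²=0.110266
  -D: nom -42.600 → Σnom=-51.930; wc +0.150/-0.300 → slack +0.232/-1.199; half-tol=0.225, Σhalf²=0.160891
  -E: nom -48.100 → Σnom=-100.030; wc +0.360/-0.450 → slack +0.592/-1.649; half-tol=0.405, Σhalf²=0.324916
  +F: nom +34.690 → Σnom=-65.340; wc +0.171/-0.171 → slack +0.763/-1.820; half-tol=0.171, Σhalf²=0.354157
  -G: nom -41.900 → Σnom=-107.240; wc +0.440/-0.323 → slack +1.203/-2.143; half-tol=0.382, Σhalf²=0.499700
Nominal = -107.240. Worst-case = [-107.240 - 2.143, -107.240 + 1.203] = [-109.383, -106.037]. RSS = √0.499700 = 0.707.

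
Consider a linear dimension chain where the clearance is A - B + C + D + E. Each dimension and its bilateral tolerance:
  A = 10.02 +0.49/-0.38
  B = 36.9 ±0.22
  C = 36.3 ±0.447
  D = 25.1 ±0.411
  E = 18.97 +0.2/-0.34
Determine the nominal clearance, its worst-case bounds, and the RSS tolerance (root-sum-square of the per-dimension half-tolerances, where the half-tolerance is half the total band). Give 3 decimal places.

Stack each dimension's contribution:
  +A: nom +10.020 → Σnom=10.020; wc +0.490/-0.380 → slack +0.490/-0.380; half-tol=0.435, Σhalf²=0.189225
  -B: nom -36.900 → Σnom=-26.880; wc +0.220/-0.220 → slack +0.710/-0.600; half-tol=0.220, Σhalf²=0.237625
  +C: nom +36.300 → Σnom=9.420; wc +0.447/-0.447 → slack +1.157/-1.047; half-tol=0.447, Σhalf²=0.437434
  +D: nom +25.100 → Σnom=34.520; wc +0.411/-0.411 → slack +1.568/-1.458; half-tol=0.411, Σhalf²=0.606355
  +E: nom +18.970 → Σnom=53.490; wc +0.200/-0.340 → slack +1.768/-1.798; half-tol=0.270, Σhalf²=0.679255
Nominal = 53.490. Worst-case = [53.490 - 1.798, 53.490 + 1.768] = [51.692, 55.258]. RSS = √0.679255 = 0.824.

nominal=53.490 wc=[51.692,55.258] rss=0.824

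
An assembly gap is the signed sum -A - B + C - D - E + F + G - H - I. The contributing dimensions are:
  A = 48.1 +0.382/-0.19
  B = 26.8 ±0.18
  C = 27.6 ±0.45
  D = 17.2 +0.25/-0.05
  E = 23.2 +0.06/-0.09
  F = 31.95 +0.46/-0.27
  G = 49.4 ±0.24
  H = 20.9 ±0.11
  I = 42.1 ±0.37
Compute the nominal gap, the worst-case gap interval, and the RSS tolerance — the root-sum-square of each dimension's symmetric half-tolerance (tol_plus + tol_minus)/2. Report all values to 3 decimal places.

Stack each dimension's contribution:
  -A: nom -48.100 → Σnom=-48.100; wc +0.190/-0.382 → slack +0.190/-0.382; half-tol=0.286, Σhalf²=0.081796
  -B: nom -26.800 → Σnom=-74.900; wc +0.180/-0.180 → slack +0.370/-0.562; half-tol=0.180, Σhalf²=0.114196
  +C: nom +27.600 → Σnom=-47.300; wc +0.450/-0.450 → slack +0.820/-1.012; half-tol=0.450, Σhalf²=0.316696
  -D: nom -17.200 → Σnom=-64.500; wc +0.050/-0.250 → slack +0.870/-1.262; half-tol=0.150, Σhalf²=0.339196
  -E: nom -23.200 → Σnom=-87.700; wc +0.090/-0.060 → slack +0.960/-1.322; half-tol=0.075, Σhalf²=0.344821
  +F: nom +31.950 → Σnom=-55.750; wc +0.460/-0.270 → slack +1.420/-1.592; half-tol=0.365, Σhalf²=0.478046
  +G: nom +49.400 → Σnom=-6.350; wc +0.240/-0.240 → slack +1.660/-1.832; half-tol=0.240, Σhalf²=0.535646
  -H: nom -20.900 → Σnom=-27.250; wc +0.110/-0.110 → slack +1.770/-1.942; half-tol=0.110, Σhalf²=0.547746
  -I: nom -42.100 → Σnom=-69.350; wc +0.370/-0.370 → slack +2.140/-2.312; half-tol=0.370, Σhalf²=0.684646
Nominal = -69.350. Worst-case = [-69.350 - 2.312, -69.350 + 2.140] = [-71.662, -67.210]. RSS = √0.684646 = 0.827.

nominal=-69.350 wc=[-71.662,-67.210] rss=0.827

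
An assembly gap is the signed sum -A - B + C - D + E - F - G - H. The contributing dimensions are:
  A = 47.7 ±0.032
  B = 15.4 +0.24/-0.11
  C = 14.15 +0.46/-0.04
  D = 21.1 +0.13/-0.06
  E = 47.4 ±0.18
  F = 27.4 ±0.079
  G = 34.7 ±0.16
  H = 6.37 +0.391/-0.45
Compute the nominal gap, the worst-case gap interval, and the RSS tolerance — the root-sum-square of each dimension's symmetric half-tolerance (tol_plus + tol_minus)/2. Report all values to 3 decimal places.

nominal=-91.120 wc=[-92.372,-89.589] rss=0.587

Stack each dimension's contribution:
  -A: nom -47.700 → Σnom=-47.700; wc +0.032/-0.032 → slack +0.032/-0.032; half-tol=0.032, Σhalf²=0.001024
  -B: nom -15.400 → Σnom=-63.100; wc +0.110/-0.240 → slack +0.142/-0.272; half-tol=0.175, Σhalf²=0.031649
  +C: nom +14.150 → Σnom=-48.950; wc +0.460/-0.040 → slack +0.602/-0.312; half-tol=0.250, Σhalf²=0.094149
  -D: nom -21.100 → Σnom=-70.050; wc +0.060/-0.130 → slack +0.662/-0.442; half-tol=0.095, Σhalf²=0.103174
  +E: nom +47.400 → Σnom=-22.650; wc +0.180/-0.180 → slack +0.842/-0.622; half-tol=0.180, Σhalf²=0.135574
  -F: nom -27.400 → Σnom=-50.050; wc +0.079/-0.079 → slack +0.921/-0.701; half-tol=0.079, Σhalf²=0.141815
  -G: nom -34.700 → Σnom=-84.750; wc +0.160/-0.160 → slack +1.081/-0.861; half-tol=0.160, Σhalf²=0.167415
  -H: nom -6.370 → Σnom=-91.120; wc +0.450/-0.391 → slack +1.531/-1.252; half-tol=0.420, Σhalf²=0.344235
Nominal = -91.120. Worst-case = [-91.120 - 1.252, -91.120 + 1.531] = [-92.372, -89.589]. RSS = √0.344235 = 0.587.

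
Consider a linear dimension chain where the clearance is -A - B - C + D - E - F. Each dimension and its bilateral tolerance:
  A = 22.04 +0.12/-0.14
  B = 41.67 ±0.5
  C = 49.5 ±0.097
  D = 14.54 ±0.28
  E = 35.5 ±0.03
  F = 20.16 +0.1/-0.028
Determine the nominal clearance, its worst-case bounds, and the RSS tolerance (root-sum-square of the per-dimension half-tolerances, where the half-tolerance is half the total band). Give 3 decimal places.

Stack each dimension's contribution:
  -A: nom -22.040 → Σnom=-22.040; wc +0.140/-0.120 → slack +0.140/-0.120; half-tol=0.130, Σhalf²=0.016900
  -B: nom -41.670 → Σnom=-63.710; wc +0.500/-0.500 → slack +0.640/-0.620; half-tol=0.500, Σhalf²=0.266900
  -C: nom -49.500 → Σnom=-113.210; wc +0.097/-0.097 → slack +0.737/-0.717; half-tol=0.097, Σhalf²=0.276309
  +D: nom +14.540 → Σnom=-98.670; wc +0.280/-0.280 → slack +1.017/-0.997; half-tol=0.280, Σhalf²=0.354709
  -E: nom -35.500 → Σnom=-134.170; wc +0.030/-0.030 → slack +1.047/-1.027; half-tol=0.030, Σhalf²=0.355609
  -F: nom -20.160 → Σnom=-154.330; wc +0.028/-0.100 → slack +1.075/-1.127; half-tol=0.064, Σhalf²=0.359705
Nominal = -154.330. Worst-case = [-154.330 - 1.127, -154.330 + 1.075] = [-155.457, -153.255]. RSS = √0.359705 = 0.600.

nominal=-154.330 wc=[-155.457,-153.255] rss=0.600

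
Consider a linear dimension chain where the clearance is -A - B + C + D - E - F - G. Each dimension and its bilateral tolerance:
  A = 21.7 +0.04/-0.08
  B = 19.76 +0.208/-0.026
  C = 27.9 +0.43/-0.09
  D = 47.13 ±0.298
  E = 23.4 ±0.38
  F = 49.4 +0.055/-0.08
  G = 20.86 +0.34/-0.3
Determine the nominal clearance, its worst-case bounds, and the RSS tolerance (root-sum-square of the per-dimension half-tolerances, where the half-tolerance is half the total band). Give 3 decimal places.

Stack each dimension's contribution:
  -A: nom -21.700 → Σnom=-21.700; wc +0.080/-0.040 → slack +0.080/-0.040; half-tol=0.060, Σhalf²=0.003600
  -B: nom -19.760 → Σnom=-41.460; wc +0.026/-0.208 → slack +0.106/-0.248; half-tol=0.117, Σhalf²=0.017289
  +C: nom +27.900 → Σnom=-13.560; wc +0.430/-0.090 → slack +0.536/-0.338; half-tol=0.260, Σhalf²=0.084889
  +D: nom +47.130 → Σnom=33.570; wc +0.298/-0.298 → slack +0.834/-0.636; half-tol=0.298, Σhalf²=0.173693
  -E: nom -23.400 → Σnom=10.170; wc +0.380/-0.380 → slack +1.214/-1.016; half-tol=0.380, Σhalf²=0.318093
  -F: nom -49.400 → Σnom=-39.230; wc +0.080/-0.055 → slack +1.294/-1.071; half-tol=0.068, Σhalf²=0.322649
  -G: nom -20.860 → Σnom=-60.090; wc +0.300/-0.340 → slack +1.594/-1.411; half-tol=0.320, Σhalf²=0.425049
Nominal = -60.090. Worst-case = [-60.090 - 1.411, -60.090 + 1.594] = [-61.501, -58.496]. RSS = √0.425049 = 0.652.

nominal=-60.090 wc=[-61.501,-58.496] rss=0.652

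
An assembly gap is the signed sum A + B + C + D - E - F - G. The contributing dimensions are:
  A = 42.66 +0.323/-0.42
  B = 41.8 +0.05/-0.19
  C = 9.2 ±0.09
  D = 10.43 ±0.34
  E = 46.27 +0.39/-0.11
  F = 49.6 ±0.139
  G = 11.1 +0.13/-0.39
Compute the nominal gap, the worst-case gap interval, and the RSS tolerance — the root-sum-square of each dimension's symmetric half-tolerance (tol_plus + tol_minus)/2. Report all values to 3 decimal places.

nominal=-2.880 wc=[-4.579,-1.438] rss=0.652

Stack each dimension's contribution:
  +A: nom +42.660 → Σnom=42.660; wc +0.323/-0.420 → slack +0.323/-0.420; half-tol=0.371, Σhalf²=0.138012
  +B: nom +41.800 → Σnom=84.460; wc +0.050/-0.190 → slack +0.373/-0.610; half-tol=0.120, Σhalf²=0.152412
  +C: nom +9.200 → Σnom=93.660; wc +0.090/-0.090 → slack +0.463/-0.700; half-tol=0.090, Σhalf²=0.160512
  +D: nom +10.430 → Σnom=104.090; wc +0.340/-0.340 → slack +0.803/-1.040; half-tol=0.340, Σhalf²=0.276112
  -E: nom -46.270 → Σnom=57.820; wc +0.110/-0.390 → slack +0.913/-1.430; half-tol=0.250, Σhalf²=0.338612
  -F: nom -49.600 → Σnom=8.220; wc +0.139/-0.139 → slack +1.052/-1.569; half-tol=0.139, Σhalf²=0.357933
  -G: nom -11.100 → Σnom=-2.880; wc +0.390/-0.130 → slack +1.442/-1.699; half-tol=0.260, Σhalf²=0.425533
Nominal = -2.880. Worst-case = [-2.880 - 1.699, -2.880 + 1.442] = [-4.579, -1.438]. RSS = √0.425533 = 0.652.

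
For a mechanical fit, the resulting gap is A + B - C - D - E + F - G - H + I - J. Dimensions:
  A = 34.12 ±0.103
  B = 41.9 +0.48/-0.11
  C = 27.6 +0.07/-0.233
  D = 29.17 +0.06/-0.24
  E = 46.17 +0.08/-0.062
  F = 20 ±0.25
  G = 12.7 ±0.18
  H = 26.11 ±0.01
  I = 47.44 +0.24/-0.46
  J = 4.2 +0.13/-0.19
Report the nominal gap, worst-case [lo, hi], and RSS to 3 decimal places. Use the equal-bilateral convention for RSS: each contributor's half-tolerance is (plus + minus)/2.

nominal=-2.490 wc=[-3.943,-0.502] rss=0.625

Stack each dimension's contribution:
  +A: nom +34.120 → Σnom=34.120; wc +0.103/-0.103 → slack +0.103/-0.103; half-tol=0.103, Σhalf²=0.010609
  +B: nom +41.900 → Σnom=76.020; wc +0.480/-0.110 → slack +0.583/-0.213; half-tol=0.295, Σhalf²=0.097634
  -C: nom -27.600 → Σnom=48.420; wc +0.233/-0.070 → slack +0.816/-0.283; half-tol=0.152, Σhalf²=0.120586
  -D: nom -29.170 → Σnom=19.250; wc +0.240/-0.060 → slack +1.056/-0.343; half-tol=0.150, Σhalf²=0.143086
  -E: nom -46.170 → Σnom=-26.920; wc +0.062/-0.080 → slack +1.118/-0.423; half-tol=0.071, Σhalf²=0.148127
  +F: nom +20.000 → Σnom=-6.920; wc +0.250/-0.250 → slack +1.368/-0.673; half-tol=0.250, Σhalf²=0.210627
  -G: nom -12.700 → Σnom=-19.620; wc +0.180/-0.180 → slack +1.548/-0.853; half-tol=0.180, Σhalf²=0.243027
  -H: nom -26.110 → Σnom=-45.730; wc +0.010/-0.010 → slack +1.558/-0.863; half-tol=0.010, Σhalf²=0.243127
  +I: nom +47.440 → Σnom=1.710; wc +0.240/-0.460 → slack +1.798/-1.323; half-tol=0.350, Σhalf²=0.365627
  -J: nom -4.200 → Σnom=-2.490; wc +0.190/-0.130 → slack +1.988/-1.453; half-tol=0.160, Σhalf²=0.391227
Nominal = -2.490. Worst-case = [-2.490 - 1.453, -2.490 + 1.988] = [-3.943, -0.502]. RSS = √0.391227 = 0.625.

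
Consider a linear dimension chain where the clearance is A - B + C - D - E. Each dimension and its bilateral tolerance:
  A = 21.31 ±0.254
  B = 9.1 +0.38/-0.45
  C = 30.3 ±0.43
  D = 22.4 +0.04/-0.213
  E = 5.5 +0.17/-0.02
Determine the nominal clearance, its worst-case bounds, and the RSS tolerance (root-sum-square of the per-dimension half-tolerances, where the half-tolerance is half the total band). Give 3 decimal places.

nominal=14.610 wc=[13.336,15.977] rss=0.668

Stack each dimension's contribution:
  +A: nom +21.310 → Σnom=21.310; wc +0.254/-0.254 → slack +0.254/-0.254; half-tol=0.254, Σhalf²=0.064516
  -B: nom -9.100 → Σnom=12.210; wc +0.450/-0.380 → slack +0.704/-0.634; half-tol=0.415, Σhalf²=0.236741
  +C: nom +30.300 → Σnom=42.510; wc +0.430/-0.430 → slack +1.134/-1.064; half-tol=0.430, Σhalf²=0.421641
  -D: nom -22.400 → Σnom=20.110; wc +0.213/-0.040 → slack +1.347/-1.104; half-tol=0.127, Σhalf²=0.437643
  -E: nom -5.500 → Σnom=14.610; wc +0.020/-0.170 → slack +1.367/-1.274; half-tol=0.095, Σhalf²=0.446668
Nominal = 14.610. Worst-case = [14.610 - 1.274, 14.610 + 1.367] = [13.336, 15.977]. RSS = √0.446668 = 0.668.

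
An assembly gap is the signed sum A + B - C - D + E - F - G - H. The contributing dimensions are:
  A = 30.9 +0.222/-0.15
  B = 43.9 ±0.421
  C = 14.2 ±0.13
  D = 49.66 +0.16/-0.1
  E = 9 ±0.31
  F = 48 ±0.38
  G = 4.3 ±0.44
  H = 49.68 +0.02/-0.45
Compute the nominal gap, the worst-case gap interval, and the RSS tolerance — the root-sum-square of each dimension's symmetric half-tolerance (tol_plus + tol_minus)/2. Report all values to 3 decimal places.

Stack each dimension's contribution:
  +A: nom +30.900 → Σnom=30.900; wc +0.222/-0.150 → slack +0.222/-0.150; half-tol=0.186, Σhalf²=0.034596
  +B: nom +43.900 → Σnom=74.800; wc +0.421/-0.421 → slack +0.643/-0.571; half-tol=0.421, Σhalf²=0.211837
  -C: nom -14.200 → Σnom=60.600; wc +0.130/-0.130 → slack +0.773/-0.701; half-tol=0.130, Σhalf²=0.228737
  -D: nom -49.660 → Σnom=10.940; wc +0.100/-0.160 → slack +0.873/-0.861; half-tol=0.130, Σhalf²=0.245637
  +E: nom +9.000 → Σnom=19.940; wc +0.310/-0.310 → slack +1.183/-1.171; half-tol=0.310, Σhalf²=0.341737
  -F: nom -48.000 → Σnom=-28.060; wc +0.380/-0.380 → slack +1.563/-1.551; half-tol=0.380, Σhalf²=0.486137
  -G: nom -4.300 → Σnom=-32.360; wc +0.440/-0.440 → slack +2.003/-1.991; half-tol=0.440, Σhalf²=0.679737
  -H: nom -49.680 → Σnom=-82.040; wc +0.450/-0.020 → slack +2.453/-2.011; half-tol=0.235, Σhalf²=0.734962
Nominal = -82.040. Worst-case = [-82.040 - 2.011, -82.040 + 2.453] = [-84.051, -79.587]. RSS = √0.734962 = 0.857.

nominal=-82.040 wc=[-84.051,-79.587] rss=0.857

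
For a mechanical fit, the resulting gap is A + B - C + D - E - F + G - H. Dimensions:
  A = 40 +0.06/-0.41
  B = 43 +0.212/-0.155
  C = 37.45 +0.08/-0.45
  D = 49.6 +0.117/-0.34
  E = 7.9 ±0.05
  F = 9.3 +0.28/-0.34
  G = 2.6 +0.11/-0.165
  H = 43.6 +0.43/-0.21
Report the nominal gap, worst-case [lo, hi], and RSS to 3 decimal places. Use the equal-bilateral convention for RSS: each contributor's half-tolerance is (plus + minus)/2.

Stack each dimension's contribution:
  +A: nom +40.000 → Σnom=40.000; wc +0.060/-0.410 → slack +0.060/-0.410; half-tol=0.235, Σhalf²=0.055225
  +B: nom +43.000 → Σnom=83.000; wc +0.212/-0.155 → slack +0.272/-0.565; half-tol=0.183, Σhalf²=0.088897
  -C: nom -37.450 → Σnom=45.550; wc +0.450/-0.080 → slack +0.722/-0.645; half-tol=0.265, Σhalf²=0.159122
  +D: nom +49.600 → Σnom=95.150; wc +0.117/-0.340 → slack +0.839/-0.985; half-tol=0.229, Σhalf²=0.211335
  -E: nom -7.900 → Σnom=87.250; wc +0.050/-0.050 → slack +0.889/-1.035; half-tol=0.050, Σhalf²=0.213835
  -F: nom -9.300 → Σnom=77.950; wc +0.340/-0.280 → slack +1.229/-1.315; half-tol=0.310, Σhalf²=0.309935
  +G: nom +2.600 → Σnom=80.550; wc +0.110/-0.165 → slack +1.339/-1.480; half-tol=0.138, Σhalf²=0.328841
  -H: nom -43.600 → Σnom=36.950; wc +0.210/-0.430 → slack +1.549/-1.910; half-tol=0.320, Σhalf²=0.431241
Nominal = 36.950. Worst-case = [36.950 - 1.910, 36.950 + 1.549] = [35.040, 38.499]. RSS = √0.431241 = 0.657.

nominal=36.950 wc=[35.040,38.499] rss=0.657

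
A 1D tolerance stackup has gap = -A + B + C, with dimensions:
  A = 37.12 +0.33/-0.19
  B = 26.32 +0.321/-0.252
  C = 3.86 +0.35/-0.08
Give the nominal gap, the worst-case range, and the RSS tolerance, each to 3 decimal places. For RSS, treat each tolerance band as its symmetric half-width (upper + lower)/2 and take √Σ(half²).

nominal=-6.940 wc=[-7.602,-6.079] rss=0.443

Stack each dimension's contribution:
  -A: nom -37.120 → Σnom=-37.120; wc +0.190/-0.330 → slack +0.190/-0.330; half-tol=0.260, Σhalf²=0.067600
  +B: nom +26.320 → Σnom=-10.800; wc +0.321/-0.252 → slack +0.511/-0.582; half-tol=0.286, Σhalf²=0.149682
  +C: nom +3.860 → Σnom=-6.940; wc +0.350/-0.080 → slack +0.861/-0.662; half-tol=0.215, Σhalf²=0.195907
Nominal = -6.940. Worst-case = [-6.940 - 0.662, -6.940 + 0.861] = [-7.602, -6.079]. RSS = √0.195907 = 0.443.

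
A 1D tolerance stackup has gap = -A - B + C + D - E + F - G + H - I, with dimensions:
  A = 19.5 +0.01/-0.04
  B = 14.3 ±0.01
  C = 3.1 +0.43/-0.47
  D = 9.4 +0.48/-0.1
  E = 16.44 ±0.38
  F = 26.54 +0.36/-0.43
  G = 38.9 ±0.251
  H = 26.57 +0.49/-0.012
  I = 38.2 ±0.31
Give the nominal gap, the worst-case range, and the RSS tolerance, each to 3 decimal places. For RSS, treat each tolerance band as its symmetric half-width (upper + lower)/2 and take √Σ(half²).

nominal=-61.730 wc=[-63.703,-58.979] rss=0.900

Stack each dimension's contribution:
  -A: nom -19.500 → Σnom=-19.500; wc +0.040/-0.010 → slack +0.040/-0.010; half-tol=0.025, Σhalf²=0.000625
  -B: nom -14.300 → Σnom=-33.800; wc +0.010/-0.010 → slack +0.050/-0.020; half-tol=0.010, Σhalf²=0.000725
  +C: nom +3.100 → Σnom=-30.700; wc +0.430/-0.470 → slack +0.480/-0.490; half-tol=0.450, Σhalf²=0.203225
  +D: nom +9.400 → Σnom=-21.300; wc +0.480/-0.100 → slack +0.960/-0.590; half-tol=0.290, Σhalf²=0.287325
  -E: nom -16.440 → Σnom=-37.740; wc +0.380/-0.380 → slack +1.340/-0.970; half-tol=0.380, Σhalf²=0.431725
  +F: nom +26.540 → Σnom=-11.200; wc +0.360/-0.430 → slack +1.700/-1.400; half-tol=0.395, Σhalf²=0.587750
  -G: nom -38.900 → Σnom=-50.100; wc +0.251/-0.251 → slack +1.951/-1.651; half-tol=0.251, Σhalf²=0.650751
  +H: nom +26.570 → Σnom=-23.530; wc +0.490/-0.012 → slack +2.441/-1.663; half-tol=0.251, Σhalf²=0.713752
  -I: nom -38.200 → Σnom=-61.730; wc +0.310/-0.310 → slack +2.751/-1.973; half-tol=0.310, Σhalf²=0.809852
Nominal = -61.730. Worst-case = [-61.730 - 1.973, -61.730 + 2.751] = [-63.703, -58.979]. RSS = √0.809852 = 0.900.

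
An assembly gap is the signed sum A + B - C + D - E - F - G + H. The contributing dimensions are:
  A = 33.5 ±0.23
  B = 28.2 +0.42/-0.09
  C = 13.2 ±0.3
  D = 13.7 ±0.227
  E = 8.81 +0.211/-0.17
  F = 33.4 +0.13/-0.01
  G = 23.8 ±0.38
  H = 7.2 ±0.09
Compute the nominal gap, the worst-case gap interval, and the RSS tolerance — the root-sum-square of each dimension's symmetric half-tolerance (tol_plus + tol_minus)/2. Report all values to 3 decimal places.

Stack each dimension's contribution:
  +A: nom +33.500 → Σnom=33.500; wc +0.230/-0.230 → slack +0.230/-0.230; half-tol=0.230, Σhalf²=0.052900
  +B: nom +28.200 → Σnom=61.700; wc +0.420/-0.090 → slack +0.650/-0.320; half-tol=0.255, Σhalf²=0.117925
  -C: nom -13.200 → Σnom=48.500; wc +0.300/-0.300 → slack +0.950/-0.620; half-tol=0.300, Σhalf²=0.207925
  +D: nom +13.700 → Σnom=62.200; wc +0.227/-0.227 → slack +1.177/-0.847; half-tol=0.227, Σhalf²=0.259454
  -E: nom -8.810 → Σnom=53.390; wc +0.170/-0.211 → slack +1.347/-1.058; half-tol=0.191, Σhalf²=0.295744
  -F: nom -33.400 → Σnom=19.990; wc +0.010/-0.130 → slack +1.357/-1.188; half-tol=0.070, Σhalf²=0.300644
  -G: nom -23.800 → Σnom=-3.810; wc +0.380/-0.380 → slack +1.737/-1.568; half-tol=0.380, Σhalf²=0.445044
  +H: nom +7.200 → Σnom=3.390; wc +0.090/-0.090 → slack +1.827/-1.658; half-tol=0.090, Σhalf²=0.453144
Nominal = 3.390. Worst-case = [3.390 - 1.658, 3.390 + 1.827] = [1.732, 5.217]. RSS = √0.453144 = 0.673.

nominal=3.390 wc=[1.732,5.217] rss=0.673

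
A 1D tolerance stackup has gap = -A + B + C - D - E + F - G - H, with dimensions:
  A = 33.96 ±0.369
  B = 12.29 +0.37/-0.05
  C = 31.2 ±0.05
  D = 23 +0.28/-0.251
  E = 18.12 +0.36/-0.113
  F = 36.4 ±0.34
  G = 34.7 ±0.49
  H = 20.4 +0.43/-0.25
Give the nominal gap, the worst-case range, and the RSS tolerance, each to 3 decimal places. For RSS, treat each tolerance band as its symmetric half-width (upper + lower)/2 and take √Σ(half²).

nominal=-50.290 wc=[-52.659,-48.057] rss=0.883

Stack each dimension's contribution:
  -A: nom -33.960 → Σnom=-33.960; wc +0.369/-0.369 → slack +0.369/-0.369; half-tol=0.369, Σhalf²=0.136161
  +B: nom +12.290 → Σnom=-21.670; wc +0.370/-0.050 → slack +0.739/-0.419; half-tol=0.210, Σhalf²=0.180261
  +C: nom +31.200 → Σnom=9.530; wc +0.050/-0.050 → slack +0.789/-0.469; half-tol=0.050, Σhalf²=0.182761
  -D: nom -23.000 → Σnom=-13.470; wc +0.251/-0.280 → slack +1.040/-0.749; half-tol=0.266, Σhalf²=0.253251
  -E: nom -18.120 → Σnom=-31.590; wc +0.113/-0.360 → slack +1.153/-1.109; half-tol=0.236, Σhalf²=0.309184
  +F: nom +36.400 → Σnom=4.810; wc +0.340/-0.340 → slack +1.493/-1.449; half-tol=0.340, Σhalf²=0.424784
  -G: nom -34.700 → Σnom=-29.890; wc +0.490/-0.490 → slack +1.983/-1.939; half-tol=0.490, Σhalf²=0.664884
  -H: nom -20.400 → Σnom=-50.290; wc +0.250/-0.430 → slack +2.233/-2.369; half-tol=0.340, Σhalf²=0.780484
Nominal = -50.290. Worst-case = [-50.290 - 2.369, -50.290 + 2.233] = [-52.659, -48.057]. RSS = √0.780484 = 0.883.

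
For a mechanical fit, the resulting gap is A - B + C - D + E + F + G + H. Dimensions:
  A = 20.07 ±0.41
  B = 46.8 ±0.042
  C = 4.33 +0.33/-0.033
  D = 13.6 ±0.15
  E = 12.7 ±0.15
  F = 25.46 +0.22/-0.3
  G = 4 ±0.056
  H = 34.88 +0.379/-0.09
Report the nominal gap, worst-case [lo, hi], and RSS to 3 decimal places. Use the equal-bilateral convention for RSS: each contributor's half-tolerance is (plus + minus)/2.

nominal=41.040 wc=[39.809,42.777] rss=0.611

Stack each dimension's contribution:
  +A: nom +20.070 → Σnom=20.070; wc +0.410/-0.410 → slack +0.410/-0.410; half-tol=0.410, Σhalf²=0.168100
  -B: nom -46.800 → Σnom=-26.730; wc +0.042/-0.042 → slack +0.452/-0.452; half-tol=0.042, Σhalf²=0.169864
  +C: nom +4.330 → Σnom=-22.400; wc +0.330/-0.033 → slack +0.782/-0.485; half-tol=0.181, Σhalf²=0.202806
  -D: nom -13.600 → Σnom=-36.000; wc +0.150/-0.150 → slack +0.932/-0.635; half-tol=0.150, Σhalf²=0.225306
  +E: nom +12.700 → Σnom=-23.300; wc +0.150/-0.150 → slack +1.082/-0.785; half-tol=0.150, Σhalf²=0.247806
  +F: nom +25.460 → Σnom=2.160; wc +0.220/-0.300 → slack +1.302/-1.085; half-tol=0.260, Σhalf²=0.315406
  +G: nom +4.000 → Σnom=6.160; wc +0.056/-0.056 → slack +1.358/-1.141; half-tol=0.056, Σhalf²=0.318542
  +H: nom +34.880 → Σnom=41.040; wc +0.379/-0.090 → slack +1.737/-1.231; half-tol=0.234, Σhalf²=0.373532
Nominal = 41.040. Worst-case = [41.040 - 1.231, 41.040 + 1.737] = [39.809, 42.777]. RSS = √0.373532 = 0.611.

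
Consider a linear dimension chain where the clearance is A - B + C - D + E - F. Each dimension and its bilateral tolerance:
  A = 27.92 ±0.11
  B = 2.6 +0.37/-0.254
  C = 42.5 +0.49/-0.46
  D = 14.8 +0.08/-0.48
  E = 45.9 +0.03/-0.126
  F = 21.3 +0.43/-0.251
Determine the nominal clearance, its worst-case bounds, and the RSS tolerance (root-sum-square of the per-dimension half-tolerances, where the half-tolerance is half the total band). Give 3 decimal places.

nominal=77.620 wc=[76.044,79.235] rss=0.732

Stack each dimension's contribution:
  +A: nom +27.920 → Σnom=27.920; wc +0.110/-0.110 → slack +0.110/-0.110; half-tol=0.110, Σhalf²=0.012100
  -B: nom -2.600 → Σnom=25.320; wc +0.254/-0.370 → slack +0.364/-0.480; half-tol=0.312, Σhalf²=0.109444
  +C: nom +42.500 → Σnom=67.820; wc +0.490/-0.460 → slack +0.854/-0.940; half-tol=0.475, Σhalf²=0.335069
  -D: nom -14.800 → Σnom=53.020; wc +0.480/-0.080 → slack +1.334/-1.020; half-tol=0.280, Σhalf²=0.413469
  +E: nom +45.900 → Σnom=98.920; wc +0.030/-0.126 → slack +1.364/-1.146; half-tol=0.078, Σhalf²=0.419553
  -F: nom -21.300 → Σnom=77.620; wc +0.251/-0.430 → slack +1.615/-1.576; half-tol=0.341, Σhalf²=0.535493
Nominal = 77.620. Worst-case = [77.620 - 1.576, 77.620 + 1.615] = [76.044, 79.235]. RSS = √0.535493 = 0.732.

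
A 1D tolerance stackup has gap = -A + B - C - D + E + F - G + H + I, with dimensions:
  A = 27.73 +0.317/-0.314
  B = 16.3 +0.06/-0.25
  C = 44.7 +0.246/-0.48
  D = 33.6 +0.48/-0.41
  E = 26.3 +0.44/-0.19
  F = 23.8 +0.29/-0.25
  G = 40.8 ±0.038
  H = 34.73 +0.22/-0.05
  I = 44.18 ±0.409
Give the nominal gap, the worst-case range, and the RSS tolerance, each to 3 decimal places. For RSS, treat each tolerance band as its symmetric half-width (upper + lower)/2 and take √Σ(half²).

nominal=-1.520 wc=[-3.750,1.141] rss=0.901

Stack each dimension's contribution:
  -A: nom -27.730 → Σnom=-27.730; wc +0.314/-0.317 → slack +0.314/-0.317; half-tol=0.316, Σhalf²=0.099540
  +B: nom +16.300 → Σnom=-11.430; wc +0.060/-0.250 → slack +0.374/-0.567; half-tol=0.155, Σhalf²=0.123565
  -C: nom -44.700 → Σnom=-56.130; wc +0.480/-0.246 → slack +0.854/-0.813; half-tol=0.363, Σhalf²=0.255334
  -D: nom -33.600 → Σnom=-89.730; wc +0.410/-0.480 → slack +1.264/-1.293; half-tol=0.445, Σhalf²=0.453359
  +E: nom +26.300 → Σnom=-63.430; wc +0.440/-0.190 → slack +1.704/-1.483; half-tol=0.315, Σhalf²=0.552584
  +F: nom +23.800 → Σnom=-39.630; wc +0.290/-0.250 → slack +1.994/-1.733; half-tol=0.270, Σhalf²=0.625484
  -G: nom -40.800 → Σnom=-80.430; wc +0.038/-0.038 → slack +2.032/-1.771; half-tol=0.038, Σhalf²=0.626928
  +H: nom +34.730 → Σnom=-45.700; wc +0.220/-0.050 → slack +2.252/-1.821; half-tol=0.135, Σhalf²=0.645153
  +I: nom +44.180 → Σnom=-1.520; wc +0.409/-0.409 → slack +2.661/-2.230; half-tol=0.409, Σhalf²=0.812434
Nominal = -1.520. Worst-case = [-1.520 - 2.230, -1.520 + 2.661] = [-3.750, 1.141]. RSS = √0.812434 = 0.901.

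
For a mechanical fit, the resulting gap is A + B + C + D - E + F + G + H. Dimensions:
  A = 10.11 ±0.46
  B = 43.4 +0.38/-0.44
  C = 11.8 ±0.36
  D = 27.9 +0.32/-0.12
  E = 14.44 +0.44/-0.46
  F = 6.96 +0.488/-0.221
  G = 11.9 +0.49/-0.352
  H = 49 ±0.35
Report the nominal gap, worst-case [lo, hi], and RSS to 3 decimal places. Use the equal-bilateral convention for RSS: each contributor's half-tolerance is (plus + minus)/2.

nominal=146.630 wc=[143.887,149.938] rss=1.089

Stack each dimension's contribution:
  +A: nom +10.110 → Σnom=10.110; wc +0.460/-0.460 → slack +0.460/-0.460; half-tol=0.460, Σhalf²=0.211600
  +B: nom +43.400 → Σnom=53.510; wc +0.380/-0.440 → slack +0.840/-0.900; half-tol=0.410, Σhalf²=0.379700
  +C: nom +11.800 → Σnom=65.310; wc +0.360/-0.360 → slack +1.200/-1.260; half-tol=0.360, Σhalf²=0.509300
  +D: nom +27.900 → Σnom=93.210; wc +0.320/-0.120 → slack +1.520/-1.380; half-tol=0.220, Σhalf²=0.557700
  -E: nom -14.440 → Σnom=78.770; wc +0.460/-0.440 → slack +1.980/-1.820; half-tol=0.450, Σhalf²=0.760200
  +F: nom +6.960 → Σnom=85.730; wc +0.488/-0.221 → slack +2.468/-2.041; half-tol=0.354, Σhalf²=0.885870
  +G: nom +11.900 → Σnom=97.630; wc +0.490/-0.352 → slack +2.958/-2.393; half-tol=0.421, Σhalf²=1.063111
  +H: nom +49.000 → Σnom=146.630; wc +0.350/-0.350 → slack +3.308/-2.743; half-tol=0.350, Σhalf²=1.185611
Nominal = 146.630. Worst-case = [146.630 - 2.743, 146.630 + 3.308] = [143.887, 149.938]. RSS = √1.185611 = 1.089.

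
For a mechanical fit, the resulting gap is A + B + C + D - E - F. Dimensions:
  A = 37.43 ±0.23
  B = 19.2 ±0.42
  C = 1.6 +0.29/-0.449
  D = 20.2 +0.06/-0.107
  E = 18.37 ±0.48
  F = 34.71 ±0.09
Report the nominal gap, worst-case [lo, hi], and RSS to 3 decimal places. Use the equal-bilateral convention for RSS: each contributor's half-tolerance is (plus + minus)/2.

Stack each dimension's contribution:
  +A: nom +37.430 → Σnom=37.430; wc +0.230/-0.230 → slack +0.230/-0.230; half-tol=0.230, Σhalf²=0.052900
  +B: nom +19.200 → Σnom=56.630; wc +0.420/-0.420 → slack +0.650/-0.650; half-tol=0.420, Σhalf²=0.229300
  +C: nom +1.600 → Σnom=58.230; wc +0.290/-0.449 → slack +0.940/-1.099; half-tol=0.369, Σhalf²=0.365830
  +D: nom +20.200 → Σnom=78.430; wc +0.060/-0.107 → slack +1.000/-1.206; half-tol=0.083, Σhalf²=0.372802
  -E: nom -18.370 → Σnom=60.060; wc +0.480/-0.480 → slack +1.480/-1.686; half-tol=0.480, Σhalf²=0.603202
  -F: nom -34.710 → Σnom=25.350; wc +0.090/-0.090 → slack +1.570/-1.776; half-tol=0.090, Σhalf²=0.611302
Nominal = 25.350. Worst-case = [25.350 - 1.776, 25.350 + 1.570] = [23.574, 26.920]. RSS = √0.611302 = 0.782.

nominal=25.350 wc=[23.574,26.920] rss=0.782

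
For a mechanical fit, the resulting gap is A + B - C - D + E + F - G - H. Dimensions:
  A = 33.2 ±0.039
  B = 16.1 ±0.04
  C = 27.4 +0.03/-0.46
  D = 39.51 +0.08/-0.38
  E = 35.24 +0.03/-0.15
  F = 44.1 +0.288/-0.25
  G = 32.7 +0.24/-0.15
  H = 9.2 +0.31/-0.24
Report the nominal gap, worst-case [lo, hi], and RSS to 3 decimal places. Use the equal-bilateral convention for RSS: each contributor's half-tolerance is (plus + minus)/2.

nominal=19.830 wc=[18.691,21.457] rss=0.557

Stack each dimension's contribution:
  +A: nom +33.200 → Σnom=33.200; wc +0.039/-0.039 → slack +0.039/-0.039; half-tol=0.039, Σhalf²=0.001521
  +B: nom +16.100 → Σnom=49.300; wc +0.040/-0.040 → slack +0.079/-0.079; half-tol=0.040, Σhalf²=0.003121
  -C: nom -27.400 → Σnom=21.900; wc +0.460/-0.030 → slack +0.539/-0.109; half-tol=0.245, Σhalf²=0.063146
  -D: nom -39.510 → Σnom=-17.610; wc +0.380/-0.080 → slack +0.919/-0.189; half-tol=0.230, Σhalf²=0.116046
  +E: nom +35.240 → Σnom=17.630; wc +0.030/-0.150 → slack +0.949/-0.339; half-tol=0.090, Σhalf²=0.124146
  +F: nom +44.100 → Σnom=61.730; wc +0.288/-0.250 → slack +1.237/-0.589; half-tol=0.269, Σhalf²=0.196507
  -G: nom -32.700 → Σnom=29.030; wc +0.150/-0.240 → slack +1.387/-0.829; half-tol=0.195, Σhalf²=0.234532
  -H: nom -9.200 → Σnom=19.830; wc +0.240/-0.310 → slack +1.627/-1.139; half-tol=0.275, Σhalf²=0.310157
Nominal = 19.830. Worst-case = [19.830 - 1.139, 19.830 + 1.627] = [18.691, 21.457]. RSS = √0.310157 = 0.557.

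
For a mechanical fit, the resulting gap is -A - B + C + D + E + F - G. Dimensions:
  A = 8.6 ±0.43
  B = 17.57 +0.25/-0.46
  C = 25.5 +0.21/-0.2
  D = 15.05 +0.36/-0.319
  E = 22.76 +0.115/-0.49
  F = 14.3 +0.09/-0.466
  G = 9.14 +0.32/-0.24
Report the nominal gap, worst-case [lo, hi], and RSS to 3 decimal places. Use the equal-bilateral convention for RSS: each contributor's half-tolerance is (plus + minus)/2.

nominal=42.300 wc=[39.825,44.205] rss=0.846

Stack each dimension's contribution:
  -A: nom -8.600 → Σnom=-8.600; wc +0.430/-0.430 → slack +0.430/-0.430; half-tol=0.430, Σhalf²=0.184900
  -B: nom -17.570 → Σnom=-26.170; wc +0.460/-0.250 → slack +0.890/-0.680; half-tol=0.355, Σhalf²=0.310925
  +C: nom +25.500 → Σnom=-0.670; wc +0.210/-0.200 → slack +1.100/-0.880; half-tol=0.205, Σhalf²=0.352950
  +D: nom +15.050 → Σnom=14.380; wc +0.360/-0.319 → slack +1.460/-1.199; half-tol=0.340, Σhalf²=0.468210
  +E: nom +22.760 → Σnom=37.140; wc +0.115/-0.490 → slack +1.575/-1.689; half-tol=0.302, Σhalf²=0.559716
  +F: nom +14.300 → Σnom=51.440; wc +0.090/-0.466 → slack +1.665/-2.155; half-tol=0.278, Σhalf²=0.637000
  -G: nom -9.140 → Σnom=42.300; wc +0.240/-0.320 → slack +1.905/-2.475; half-tol=0.280, Σhalf²=0.715400
Nominal = 42.300. Worst-case = [42.300 - 2.475, 42.300 + 1.905] = [39.825, 44.205]. RSS = √0.715400 = 0.846.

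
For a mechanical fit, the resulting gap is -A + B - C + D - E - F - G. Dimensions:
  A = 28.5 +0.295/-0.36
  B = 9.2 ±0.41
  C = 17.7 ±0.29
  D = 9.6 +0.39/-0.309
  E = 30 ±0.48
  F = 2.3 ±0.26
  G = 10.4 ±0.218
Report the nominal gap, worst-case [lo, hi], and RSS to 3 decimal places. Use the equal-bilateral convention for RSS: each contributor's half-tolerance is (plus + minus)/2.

Stack each dimension's contribution:
  -A: nom -28.500 → Σnom=-28.500; wc +0.360/-0.295 → slack +0.360/-0.295; half-tol=0.328, Σhalf²=0.107256
  +B: nom +9.200 → Σnom=-19.300; wc +0.410/-0.410 → slack +0.770/-0.705; half-tol=0.410, Σhalf²=0.275356
  -C: nom -17.700 → Σnom=-37.000; wc +0.290/-0.290 → slack +1.060/-0.995; half-tol=0.290, Σhalf²=0.359456
  +D: nom +9.600 → Σnom=-27.400; wc +0.390/-0.309 → slack +1.450/-1.304; half-tol=0.350, Σhalf²=0.481606
  -E: nom -30.000 → Σnom=-57.400; wc +0.480/-0.480 → slack +1.930/-1.784; half-tol=0.480, Σhalf²=0.712006
  -F: nom -2.300 → Σnom=-59.700; wc +0.260/-0.260 → slack +2.190/-2.044; half-tol=0.260, Σhalf²=0.779606
  -G: nom -10.400 → Σnom=-70.100; wc +0.218/-0.218 → slack +2.408/-2.262; half-tol=0.218, Σhalf²=0.827130
Nominal = -70.100. Worst-case = [-70.100 - 2.262, -70.100 + 2.408] = [-72.362, -67.692]. RSS = √0.827130 = 0.909.

nominal=-70.100 wc=[-72.362,-67.692] rss=0.909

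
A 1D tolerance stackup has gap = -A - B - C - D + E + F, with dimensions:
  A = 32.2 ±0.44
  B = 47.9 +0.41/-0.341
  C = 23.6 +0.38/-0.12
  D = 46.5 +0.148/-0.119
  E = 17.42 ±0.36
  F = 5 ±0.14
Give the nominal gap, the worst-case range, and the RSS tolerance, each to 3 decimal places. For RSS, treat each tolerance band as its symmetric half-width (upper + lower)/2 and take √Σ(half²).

nominal=-127.780 wc=[-129.658,-126.260] rss=0.751

Stack each dimension's contribution:
  -A: nom -32.200 → Σnom=-32.200; wc +0.440/-0.440 → slack +0.440/-0.440; half-tol=0.440, Σhalf²=0.193600
  -B: nom -47.900 → Σnom=-80.100; wc +0.341/-0.410 → slack +0.781/-0.850; half-tol=0.376, Σhalf²=0.334600
  -C: nom -23.600 → Σnom=-103.700; wc +0.120/-0.380 → slack +0.901/-1.230; half-tol=0.250, Σhalf²=0.397100
  -D: nom -46.500 → Σnom=-150.200; wc +0.119/-0.148 → slack +1.020/-1.378; half-tol=0.134, Σhalf²=0.414922
  +E: nom +17.420 → Σnom=-132.780; wc +0.360/-0.360 → slack +1.380/-1.738; half-tol=0.360, Σhalf²=0.544523
  +F: nom +5.000 → Σnom=-127.780; wc +0.140/-0.140 → slack +1.520/-1.878; half-tol=0.140, Σhalf²=0.564122
Nominal = -127.780. Worst-case = [-127.780 - 1.878, -127.780 + 1.520] = [-129.658, -126.260]. RSS = √0.564122 = 0.751.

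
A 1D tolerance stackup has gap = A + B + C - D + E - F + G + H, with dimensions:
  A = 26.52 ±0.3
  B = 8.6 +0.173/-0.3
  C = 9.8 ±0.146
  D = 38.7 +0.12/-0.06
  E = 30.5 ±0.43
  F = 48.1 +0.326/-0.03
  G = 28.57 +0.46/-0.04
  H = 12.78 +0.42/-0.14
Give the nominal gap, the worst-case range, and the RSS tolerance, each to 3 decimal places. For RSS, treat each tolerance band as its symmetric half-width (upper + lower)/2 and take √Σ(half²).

Stack each dimension's contribution:
  +A: nom +26.520 → Σnom=26.520; wc +0.300/-0.300 → slack +0.300/-0.300; half-tol=0.300, Σhalf²=0.090000
  +B: nom +8.600 → Σnom=35.120; wc +0.173/-0.300 → slack +0.473/-0.600; half-tol=0.236, Σhalf²=0.145932
  +C: nom +9.800 → Σnom=44.920; wc +0.146/-0.146 → slack +0.619/-0.746; half-tol=0.146, Σhalf²=0.167248
  -D: nom -38.700 → Σnom=6.220; wc +0.060/-0.120 → slack +0.679/-0.866; half-tol=0.090, Σhalf²=0.175348
  +E: nom +30.500 → Σnom=36.720; wc +0.430/-0.430 → slack +1.109/-1.296; half-tol=0.430, Σhalf²=0.360248
  -F: nom -48.100 → Σnom=-11.380; wc +0.030/-0.326 → slack +1.139/-1.622; half-tol=0.178, Σhalf²=0.391932
  +G: nom +28.570 → Σnom=17.190; wc +0.460/-0.040 → slack +1.599/-1.662; half-tol=0.250, Σhalf²=0.454432
  +H: nom +12.780 → Σnom=29.970; wc +0.420/-0.140 → slack +2.019/-1.802; half-tol=0.280, Σhalf²=0.532832
Nominal = 29.970. Worst-case = [29.970 - 1.802, 29.970 + 2.019] = [28.168, 31.989]. RSS = √0.532832 = 0.730.

nominal=29.970 wc=[28.168,31.989] rss=0.730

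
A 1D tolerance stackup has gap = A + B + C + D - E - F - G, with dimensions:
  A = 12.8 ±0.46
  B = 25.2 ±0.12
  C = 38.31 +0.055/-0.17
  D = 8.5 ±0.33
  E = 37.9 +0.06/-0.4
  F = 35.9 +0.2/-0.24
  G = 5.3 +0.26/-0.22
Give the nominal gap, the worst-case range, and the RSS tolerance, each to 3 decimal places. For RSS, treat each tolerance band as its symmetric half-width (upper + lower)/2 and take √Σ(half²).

Stack each dimension's contribution:
  +A: nom +12.800 → Σnom=12.800; wc +0.460/-0.460 → slack +0.460/-0.460; half-tol=0.460, Σhalf²=0.211600
  +B: nom +25.200 → Σnom=38.000; wc +0.120/-0.120 → slack +0.580/-0.580; half-tol=0.120, Σhalf²=0.226000
  +C: nom +38.310 → Σnom=76.310; wc +0.055/-0.170 → slack +0.635/-0.750; half-tol=0.113, Σhalf²=0.238656
  +D: nom +8.500 → Σnom=84.810; wc +0.330/-0.330 → slack +0.965/-1.080; half-tol=0.330, Σhalf²=0.347556
  -E: nom -37.900 → Σnom=46.910; wc +0.400/-0.060 → slack +1.365/-1.140; half-tol=0.230, Σhalf²=0.400456
  -F: nom -35.900 → Σnom=11.010; wc +0.240/-0.200 → slack +1.605/-1.340; half-tol=0.220, Σhalf²=0.448856
  -G: nom -5.300 → Σnom=5.710; wc +0.220/-0.260 → slack +1.825/-1.600; half-tol=0.240, Σhalf²=0.506456
Nominal = 5.710. Worst-case = [5.710 - 1.600, 5.710 + 1.825] = [4.110, 7.535]. RSS = √0.506456 = 0.712.

nominal=5.710 wc=[4.110,7.535] rss=0.712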